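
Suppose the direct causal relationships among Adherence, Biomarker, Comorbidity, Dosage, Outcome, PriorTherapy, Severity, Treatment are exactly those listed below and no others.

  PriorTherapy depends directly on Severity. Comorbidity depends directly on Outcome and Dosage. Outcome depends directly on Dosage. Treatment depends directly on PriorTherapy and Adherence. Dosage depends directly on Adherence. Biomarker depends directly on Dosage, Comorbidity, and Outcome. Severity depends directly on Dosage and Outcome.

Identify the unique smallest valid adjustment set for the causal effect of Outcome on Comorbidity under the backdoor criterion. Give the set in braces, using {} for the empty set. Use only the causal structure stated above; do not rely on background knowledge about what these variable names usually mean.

{Dosage}

Variables eligible for adjustment (non-descendants of Outcome, excluding Outcome and Comorbidity): {Adherence, Dosage}.
Backdoor paths from Outcome to Comorbidity:
  P1: Outcome <- Dosage -> Comorbidity
  P2: Outcome <- Dosage -> Biomarker <- Comorbidity
The empty set is not sufficient: P1 (Outcome <- Dosage -> Comorbidity) has no collider blocking it and no conditioned non-collider, so it is open.
Try {Dosage}:
  P1: blocked at fork node Dosage ∈ conditioning set.
  P2: blocked at fork node Dosage ∈ conditioning set.
{Dosage} contains no descendant of Outcome and blocks every backdoor path.
No other singleton works — e.g. {Adherence} leaves P1 open — so {Dosage} is the unique smallest valid adjustment set.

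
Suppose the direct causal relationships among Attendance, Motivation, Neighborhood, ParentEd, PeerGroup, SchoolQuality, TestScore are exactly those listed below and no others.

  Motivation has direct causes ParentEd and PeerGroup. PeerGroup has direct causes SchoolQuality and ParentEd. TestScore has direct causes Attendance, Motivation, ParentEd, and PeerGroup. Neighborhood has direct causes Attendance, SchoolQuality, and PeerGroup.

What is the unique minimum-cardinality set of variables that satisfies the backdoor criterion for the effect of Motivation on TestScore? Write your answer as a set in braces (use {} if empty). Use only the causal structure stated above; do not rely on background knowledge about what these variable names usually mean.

Variables eligible for adjustment (non-descendants of Motivation, excluding Motivation and TestScore): {Attendance, Neighborhood, ParentEd, PeerGroup, SchoolQuality}.
Backdoor paths from Motivation to TestScore:
  P1: Motivation <- ParentEd -> PeerGroup <- SchoolQuality -> Neighborhood <- Attendance -> TestScore
  P2: Motivation <- ParentEd -> PeerGroup -> Neighborhood <- Attendance -> TestScore
  P3: Motivation <- ParentEd -> PeerGroup -> TestScore
  P4: Motivation <- ParentEd -> TestScore
  P5: Motivation <- PeerGroup <- SchoolQuality -> Neighborhood <- Attendance -> TestScore
  P6: Motivation <- PeerGroup <- ParentEd -> TestScore
  P7: Motivation <- PeerGroup -> Neighborhood <- Attendance -> TestScore
  P8: Motivation <- PeerGroup -> TestScore
The empty set is not sufficient: P3 (Motivation <- ParentEd -> PeerGroup -> TestScore) has no collider blocking it and no conditioned non-collider, so it is open.
Try {ParentEd, PeerGroup}:
  P1: blocked at fork node ParentEd ∈ conditioning set.
  P2: blocked at fork node ParentEd ∈ conditioning set.
  P3: blocked at fork node ParentEd ∈ conditioning set.
  P4: blocked at fork node ParentEd ∈ conditioning set.
  P5: blocked at chain node PeerGroup ∈ conditioning set.
  P6: blocked at chain node PeerGroup ∈ conditioning set.
  P7: blocked at fork node PeerGroup ∈ conditioning set.
  P8: blocked at fork node PeerGroup ∈ conditioning set.
{ParentEd, PeerGroup} contains no descendant of Motivation and blocks every backdoor path.
Every element of {ParentEd, PeerGroup} is needed (dropping ParentEd leaves P4 open; dropping PeerGroup leaves P8 open), so no proper subset is valid.
Among all size-2 subsets of the eligible variables, only {ParentEd, PeerGroup} blocks every backdoor path, so it is the unique smallest valid adjustment set.

{ParentEd, PeerGroup}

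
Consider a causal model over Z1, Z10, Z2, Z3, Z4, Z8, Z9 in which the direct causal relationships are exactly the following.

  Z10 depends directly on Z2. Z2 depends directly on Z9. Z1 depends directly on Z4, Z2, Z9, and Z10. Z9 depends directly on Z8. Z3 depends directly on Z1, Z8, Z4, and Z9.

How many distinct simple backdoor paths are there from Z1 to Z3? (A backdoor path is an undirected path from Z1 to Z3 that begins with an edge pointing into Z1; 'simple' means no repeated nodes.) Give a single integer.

7

A backdoor path from Z1 to Z3 is any simple undirected path whose first edge points into Z1 (i.e. leaves Z1 via a parent).
Parents of Z1: {Z10, Z2, Z4, Z9}.
Enumerating:
  P1: Z1 <- Z9 <- Z8 -> Z3
  P2: Z1 <- Z9 -> Z3
  P3: Z1 <- Z2 <- Z9 <- Z8 -> Z3
  P4: Z1 <- Z2 <- Z9 -> Z3
  P5: Z1 <- Z4 -> Z3
  P6: Z1 <- Z10 <- Z2 <- Z9 <- Z8 -> Z3
  P7: Z1 <- Z10 <- Z2 <- Z9 -> Z3
That exhausts the simple backdoor paths. Count: 7.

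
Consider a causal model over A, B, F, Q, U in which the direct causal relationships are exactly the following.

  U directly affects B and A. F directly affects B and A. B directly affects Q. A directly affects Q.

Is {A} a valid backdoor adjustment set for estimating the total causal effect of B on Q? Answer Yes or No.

Backdoor paths from B to Q (paths whose first edge points into B):
  P1: B <- F -> A -> Q
  P2: B <- U -> A -> Q
Condition 1 (no descendant of B in the set): holds — descendants of B are {Q}; none are in {A}.
Condition 2 (every backdoor path blocked by {A}):
  P1: blocked at chain node A ∈ conditioning set.
  P2: blocked at chain node A ∈ conditioning set.
{A} satisfies the backdoor criterion.

Yes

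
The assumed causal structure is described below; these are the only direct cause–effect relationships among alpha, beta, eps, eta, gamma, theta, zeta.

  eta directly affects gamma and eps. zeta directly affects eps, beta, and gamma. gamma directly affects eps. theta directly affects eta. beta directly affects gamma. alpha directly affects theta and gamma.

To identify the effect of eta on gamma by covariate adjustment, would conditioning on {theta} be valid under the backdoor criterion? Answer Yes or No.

Yes

Backdoor paths from eta to gamma (paths whose first edge points into eta):
  P1: eta <- theta <- alpha -> gamma
Condition 1 (no descendant of eta in the set): holds — descendants of eta are {eps, gamma}; none are in {theta}.
Condition 2 (every backdoor path blocked by {theta}):
  P1: blocked at chain node theta ∈ conditioning set.
{theta} satisfies the backdoor criterion.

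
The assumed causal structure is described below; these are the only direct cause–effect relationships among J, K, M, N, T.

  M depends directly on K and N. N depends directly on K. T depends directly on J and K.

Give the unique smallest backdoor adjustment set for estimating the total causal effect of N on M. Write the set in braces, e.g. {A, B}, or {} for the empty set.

Variables eligible for adjustment (non-descendants of N, excluding N and M): {J, K, T}.
Backdoor paths from N to M:
  P1: N <- K -> M
The empty set is not sufficient: P1 (N <- K -> M) has no collider blocking it and no conditioned non-collider, so it is open.
Try {K}:
  P1: blocked at fork node K ∈ conditioning set.
{K} contains no descendant of N and blocks every backdoor path.
No other singleton works — e.g. {J} leaves P1 open — so {K} is the unique smallest valid adjustment set.

{K}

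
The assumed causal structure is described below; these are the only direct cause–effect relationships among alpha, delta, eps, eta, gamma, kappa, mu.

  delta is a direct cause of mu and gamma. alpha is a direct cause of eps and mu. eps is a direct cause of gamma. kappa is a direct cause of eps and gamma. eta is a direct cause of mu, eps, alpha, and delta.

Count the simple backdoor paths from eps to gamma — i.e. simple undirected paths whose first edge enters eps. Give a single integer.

A backdoor path from eps to gamma is any simple undirected path whose first edge points into eps (i.e. leaves eps via a parent).
Parents of eps: {alpha, eta, kappa}.
Enumerating:
  P1: eps <- eta -> delta -> gamma
  P2: eps <- eta -> alpha -> mu <- delta -> gamma
  P3: eps <- eta -> mu <- delta -> gamma
  P4: eps <- alpha <- eta -> delta -> gamma
  P5: eps <- alpha <- eta -> mu <- delta -> gamma
  P6: eps <- alpha -> mu <- eta -> delta -> gamma
  P7: eps <- alpha -> mu <- delta -> gamma
  P8: eps <- kappa -> gamma
That exhausts the simple backdoor paths. Count: 8.

8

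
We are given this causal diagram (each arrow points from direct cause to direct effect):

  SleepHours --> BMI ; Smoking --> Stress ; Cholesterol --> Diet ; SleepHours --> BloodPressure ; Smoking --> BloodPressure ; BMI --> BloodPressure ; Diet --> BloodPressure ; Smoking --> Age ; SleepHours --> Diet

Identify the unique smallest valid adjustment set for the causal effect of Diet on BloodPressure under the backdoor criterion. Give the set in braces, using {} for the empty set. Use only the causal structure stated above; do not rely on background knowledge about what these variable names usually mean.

Variables eligible for adjustment (non-descendants of Diet, excluding Diet and BloodPressure): {Age, BMI, Cholesterol, SleepHours, Smoking, Stress}.
Backdoor paths from Diet to BloodPressure:
  P1: Diet <- SleepHours -> BMI -> BloodPressure
  P2: Diet <- SleepHours -> BloodPressure
The empty set is not sufficient: P1 (Diet <- SleepHours -> BMI -> BloodPressure) has no collider blocking it and no conditioned non-collider, so it is open.
Try {SleepHours}:
  P1: blocked at fork node SleepHours ∈ conditioning set.
  P2: blocked at fork node SleepHours ∈ conditioning set.
{SleepHours} contains no descendant of Diet and blocks every backdoor path.
No other singleton works — e.g. {Smoking} leaves P1 open — so {SleepHours} is the unique smallest valid adjustment set.

{SleepHours}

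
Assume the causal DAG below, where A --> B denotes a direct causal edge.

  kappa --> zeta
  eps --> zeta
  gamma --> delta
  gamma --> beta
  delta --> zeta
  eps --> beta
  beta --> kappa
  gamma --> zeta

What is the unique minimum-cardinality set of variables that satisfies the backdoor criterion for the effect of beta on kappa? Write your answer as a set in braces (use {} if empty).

{}

Variables eligible for adjustment (non-descendants of beta, excluding beta and kappa): {delta, eps, gamma}.
Backdoor paths from beta to kappa:
  P1: beta <- gamma -> delta -> zeta <- kappa
  P2: beta <- gamma -> zeta <- kappa
  P3: beta <- eps -> zeta <- kappa
Each backdoor path contains an unconditioned collider, so every path is already blocked with the empty conditioning set:
  P1: blocked at collider zeta (neither it nor any descendant is in the conditioning set).
  P2: blocked at collider zeta (neither it nor any descendant is in the conditioning set).
  P3: blocked at collider zeta (neither it nor any descendant is in the conditioning set).
The empty set is therefore the unique smallest valid set.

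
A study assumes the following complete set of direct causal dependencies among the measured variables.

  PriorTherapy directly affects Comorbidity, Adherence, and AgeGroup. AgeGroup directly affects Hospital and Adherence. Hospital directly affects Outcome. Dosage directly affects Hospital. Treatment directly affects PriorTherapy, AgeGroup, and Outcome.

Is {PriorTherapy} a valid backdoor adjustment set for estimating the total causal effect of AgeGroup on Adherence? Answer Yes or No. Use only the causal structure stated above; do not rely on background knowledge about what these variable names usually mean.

Backdoor paths from AgeGroup to Adherence (paths whose first edge points into AgeGroup):
  P1: AgeGroup <- Treatment -> PriorTherapy -> Adherence
  P2: AgeGroup <- PriorTherapy -> Adherence
Condition 1 (no descendant of AgeGroup in the set): holds — descendants of AgeGroup are {Adherence, Hospital, Outcome}; none are in {PriorTherapy}.
Condition 2 (every backdoor path blocked by {PriorTherapy}):
  P1: blocked at chain node PriorTherapy ∈ conditioning set.
  P2: blocked at fork node PriorTherapy ∈ conditioning set.
{PriorTherapy} satisfies the backdoor criterion.

Yes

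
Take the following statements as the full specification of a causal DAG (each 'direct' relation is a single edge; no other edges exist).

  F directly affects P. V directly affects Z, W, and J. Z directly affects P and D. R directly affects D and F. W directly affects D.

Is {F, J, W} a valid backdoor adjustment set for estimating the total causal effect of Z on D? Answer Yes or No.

Yes

Backdoor paths from Z to D (paths whose first edge points into Z):
  P1: Z <- V -> W -> D
Condition 1 (no descendant of Z in the set): holds — descendants of Z are {D, P}; none are in {F, J, W}.
Condition 2 (every backdoor path blocked by {F, J, W}):
  P1: blocked at chain node W ∈ conditioning set.
{F, J, W} satisfies the backdoor criterion.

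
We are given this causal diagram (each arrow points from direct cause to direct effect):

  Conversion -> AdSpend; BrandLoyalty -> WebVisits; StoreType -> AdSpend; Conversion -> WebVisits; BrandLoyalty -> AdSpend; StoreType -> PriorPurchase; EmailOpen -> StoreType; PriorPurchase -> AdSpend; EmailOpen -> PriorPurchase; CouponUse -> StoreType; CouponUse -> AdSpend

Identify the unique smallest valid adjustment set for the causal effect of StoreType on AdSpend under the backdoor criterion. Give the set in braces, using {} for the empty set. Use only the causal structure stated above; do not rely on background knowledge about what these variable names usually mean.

{CouponUse, EmailOpen}

Variables eligible for adjustment (non-descendants of StoreType, excluding StoreType and AdSpend): {BrandLoyalty, Conversion, CouponUse, EmailOpen, WebVisits}.
Backdoor paths from StoreType to AdSpend:
  P1: StoreType <- CouponUse -> AdSpend
  P2: StoreType <- EmailOpen -> PriorPurchase -> AdSpend
The empty set is not sufficient: P1 (StoreType <- CouponUse -> AdSpend) has no collider blocking it and no conditioned non-collider, so it is open.
Try {CouponUse, EmailOpen}:
  P1: blocked at fork node CouponUse ∈ conditioning set.
  P2: blocked at fork node EmailOpen ∈ conditioning set.
{CouponUse, EmailOpen} contains no descendant of StoreType and blocks every backdoor path.
Every element of {CouponUse, EmailOpen} is needed (dropping CouponUse leaves P1 open; dropping EmailOpen leaves P2 open), so no proper subset is valid.
Among all size-2 subsets of the eligible variables, only {CouponUse, EmailOpen} blocks every backdoor path, so it is the unique smallest valid adjustment set.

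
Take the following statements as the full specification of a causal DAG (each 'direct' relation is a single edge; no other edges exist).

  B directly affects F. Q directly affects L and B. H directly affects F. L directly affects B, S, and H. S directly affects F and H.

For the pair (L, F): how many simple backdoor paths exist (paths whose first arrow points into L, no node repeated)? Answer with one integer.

A backdoor path from L to F is any simple undirected path whose first edge points into L (i.e. leaves L via a parent).
Parents of L: {Q}.
Enumerating:
  P1: L <- Q -> B -> F
That exhausts the simple backdoor paths. Count: 1.

1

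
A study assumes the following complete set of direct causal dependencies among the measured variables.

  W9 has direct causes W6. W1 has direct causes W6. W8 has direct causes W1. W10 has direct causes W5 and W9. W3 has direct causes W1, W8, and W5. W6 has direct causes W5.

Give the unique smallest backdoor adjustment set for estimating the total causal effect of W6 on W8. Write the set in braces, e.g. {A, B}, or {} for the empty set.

Variables eligible for adjustment (non-descendants of W6, excluding W6 and W8): {W5}.
Backdoor paths from W6 to W8:
  P1: W6 <- W5 -> W3 <- W1 -> W8
  P2: W6 <- W5 -> W3 <- W8
Each backdoor path contains an unconditioned collider, so every path is already blocked with the empty conditioning set:
  P1: blocked at collider W3 (neither it nor any descendant is in the conditioning set).
  P2: blocked at collider W3 (neither it nor any descendant is in the conditioning set).
The empty set is therefore the unique smallest valid set.

{}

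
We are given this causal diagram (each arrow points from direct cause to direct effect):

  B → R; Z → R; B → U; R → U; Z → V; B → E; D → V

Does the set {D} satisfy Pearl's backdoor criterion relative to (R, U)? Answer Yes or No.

No

Backdoor paths from R to U (paths whose first edge points into R):
  P1: R <- B -> U
Condition 1 (no descendant of R in the set): holds — descendants of R are {U}; none are in {D}.
Condition 2 (every backdoor path blocked by {D}):
  P1: open — no interior node is in the conditioning set.
{D} does not satisfy the backdoor criterion.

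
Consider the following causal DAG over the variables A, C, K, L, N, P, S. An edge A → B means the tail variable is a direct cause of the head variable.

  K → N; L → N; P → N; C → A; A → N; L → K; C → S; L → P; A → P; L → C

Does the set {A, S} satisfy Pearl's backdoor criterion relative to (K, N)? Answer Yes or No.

No

Backdoor paths from K to N (paths whose first edge points into K):
  P1: K <- L -> C -> A -> P -> N
  P2: K <- L -> C -> A -> N
  P3: K <- L -> P <- A -> N
  P4: K <- L -> P -> N
  P5: K <- L -> N
Condition 1 (no descendant of K in the set): holds — descendants of K are {N}; none are in {A, S}.
Condition 2 (every backdoor path blocked by {A, S}):
  P1: blocked at chain node A ∈ conditioning set.
  P2: blocked at chain node A ∈ conditioning set.
  P3: blocked at collider P (neither it nor any descendant is in the conditioning set).
  P4: open — no interior node is in the conditioning set.
  P5: open — no interior node is in the conditioning set.
{A, S} does not satisfy the backdoor criterion.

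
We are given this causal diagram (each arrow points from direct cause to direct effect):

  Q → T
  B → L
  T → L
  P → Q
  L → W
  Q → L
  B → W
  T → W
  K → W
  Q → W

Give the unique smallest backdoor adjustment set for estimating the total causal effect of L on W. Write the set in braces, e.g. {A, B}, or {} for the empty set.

{B, Q, T}

Variables eligible for adjustment (non-descendants of L, excluding L and W): {B, K, P, Q, T}.
Backdoor paths from L to W:
  P1: L <- Q -> T -> W
  P2: L <- Q -> W
  P3: L <- B -> W
  P4: L <- T <- Q -> W
  P5: L <- T -> W
The empty set is not sufficient: P1 (L <- Q -> T -> W) has no collider blocking it and no conditioned non-collider, so it is open.
Try {B, Q, T}:
  P1: blocked at fork node Q ∈ conditioning set.
  P2: blocked at fork node Q ∈ conditioning set.
  P3: blocked at fork node B ∈ conditioning set.
  P4: blocked at chain node T ∈ conditioning set.
  P5: blocked at fork node T ∈ conditioning set.
{B, Q, T} contains no descendant of L and blocks every backdoor path.
Every element of {B, Q, T} is needed (dropping B leaves P3 open; dropping Q leaves P2 open; dropping T leaves P5 open), so no proper subset is valid.
Among all size-3 subsets of the eligible variables, only {B, Q, T} blocks every backdoor path, so it is the unique smallest valid adjustment set.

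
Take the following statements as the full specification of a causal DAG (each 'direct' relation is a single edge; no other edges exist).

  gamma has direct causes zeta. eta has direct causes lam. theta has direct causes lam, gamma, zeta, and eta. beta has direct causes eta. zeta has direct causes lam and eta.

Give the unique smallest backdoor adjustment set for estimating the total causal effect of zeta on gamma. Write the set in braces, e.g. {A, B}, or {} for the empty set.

Variables eligible for adjustment (non-descendants of zeta, excluding zeta and gamma): {beta, eta, lam}.
Backdoor paths from zeta to gamma:
  P1: zeta <- lam -> eta -> theta <- gamma
  P2: zeta <- lam -> theta <- gamma
  P3: zeta <- eta <- lam -> theta <- gamma
  P4: zeta <- eta -> theta <- gamma
Each backdoor path contains an unconditioned collider, so every path is already blocked with the empty conditioning set:
  P1: blocked at collider theta (neither it nor any descendant is in the conditioning set).
  P2: blocked at collider theta (neither it nor any descendant is in the conditioning set).
  P3: blocked at collider theta (neither it nor any descendant is in the conditioning set).
  P4: blocked at collider theta (neither it nor any descendant is in the conditioning set).
The empty set is therefore the unique smallest valid set.

{}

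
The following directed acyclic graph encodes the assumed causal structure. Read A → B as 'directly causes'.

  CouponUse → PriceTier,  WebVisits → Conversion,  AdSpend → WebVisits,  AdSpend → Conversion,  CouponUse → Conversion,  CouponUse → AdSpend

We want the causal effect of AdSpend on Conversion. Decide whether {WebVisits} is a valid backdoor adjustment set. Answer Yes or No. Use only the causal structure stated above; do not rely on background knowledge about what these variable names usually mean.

No

Backdoor paths from AdSpend to Conversion (paths whose first edge points into AdSpend):
  P1: AdSpend <- CouponUse -> Conversion
Condition 1 (no descendant of AdSpend in the set): FAILS — WebVisits is a descendant of AdSpend.
Condition 2 (every backdoor path blocked by {WebVisits}):
  P1: open — no interior node is in the conditioning set.
{WebVisits} does not satisfy the backdoor criterion.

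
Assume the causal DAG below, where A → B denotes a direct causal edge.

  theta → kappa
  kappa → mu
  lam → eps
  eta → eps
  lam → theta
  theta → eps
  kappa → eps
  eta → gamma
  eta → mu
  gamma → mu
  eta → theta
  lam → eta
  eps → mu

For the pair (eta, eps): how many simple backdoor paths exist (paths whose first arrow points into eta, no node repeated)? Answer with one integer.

4

A backdoor path from eta to eps is any simple undirected path whose first edge points into eta (i.e. leaves eta via a parent).
Parents of eta: {lam}.
Enumerating:
  P1: eta <- lam -> theta -> kappa -> eps
  P2: eta <- lam -> theta -> kappa -> mu <- eps
  P3: eta <- lam -> theta -> eps
  P4: eta <- lam -> eps
That exhausts the simple backdoor paths. Count: 4.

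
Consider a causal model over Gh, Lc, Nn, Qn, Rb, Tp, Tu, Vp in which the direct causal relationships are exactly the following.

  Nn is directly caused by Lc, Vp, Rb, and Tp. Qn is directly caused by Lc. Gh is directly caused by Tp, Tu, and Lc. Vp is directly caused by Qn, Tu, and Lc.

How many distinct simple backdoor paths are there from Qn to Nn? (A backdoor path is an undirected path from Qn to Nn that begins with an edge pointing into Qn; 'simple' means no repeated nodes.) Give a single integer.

5

A backdoor path from Qn to Nn is any simple undirected path whose first edge points into Qn (i.e. leaves Qn via a parent).
Parents of Qn: {Lc}.
Enumerating:
  P1: Qn <- Lc -> Vp <- Tu -> Gh <- Tp -> Nn
  P2: Qn <- Lc -> Vp -> Nn
  P3: Qn <- Lc -> Gh <- Tp -> Nn
  P4: Qn <- Lc -> Gh <- Tu -> Vp -> Nn
  P5: Qn <- Lc -> Nn
That exhausts the simple backdoor paths. Count: 5.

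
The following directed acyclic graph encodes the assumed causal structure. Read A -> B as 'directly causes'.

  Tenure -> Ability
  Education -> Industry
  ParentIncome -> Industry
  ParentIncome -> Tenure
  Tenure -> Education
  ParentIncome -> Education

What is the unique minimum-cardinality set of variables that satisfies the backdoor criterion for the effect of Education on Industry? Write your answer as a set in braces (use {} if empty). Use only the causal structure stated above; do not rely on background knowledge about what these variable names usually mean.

{ParentIncome}

Variables eligible for adjustment (non-descendants of Education, excluding Education and Industry): {Ability, ParentIncome, Tenure}.
Backdoor paths from Education to Industry:
  P1: Education <- ParentIncome -> Industry
  P2: Education <- Tenure <- ParentIncome -> Industry
The empty set is not sufficient: P1 (Education <- ParentIncome -> Industry) has no collider blocking it and no conditioned non-collider, so it is open.
Try {ParentIncome}:
  P1: blocked at fork node ParentIncome ∈ conditioning set.
  P2: blocked at fork node ParentIncome ∈ conditioning set.
{ParentIncome} contains no descendant of Education and blocks every backdoor path.
No other singleton works — e.g. {Tenure} leaves P1 open — so {ParentIncome} is the unique smallest valid adjustment set.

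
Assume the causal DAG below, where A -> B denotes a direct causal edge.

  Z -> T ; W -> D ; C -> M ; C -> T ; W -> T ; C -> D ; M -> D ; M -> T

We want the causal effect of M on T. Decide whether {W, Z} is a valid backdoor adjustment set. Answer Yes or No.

No

Backdoor paths from M to T (paths whose first edge points into M):
  P1: M <- C -> T
  P2: M <- C -> D <- W -> T
Condition 1 (no descendant of M in the set): holds — descendants of M are {D, T}; none are in {W, Z}.
Condition 2 (every backdoor path blocked by {W, Z}):
  P1: open — no interior node is in the conditioning set.
  P2: blocked at collider D (neither it nor any descendant is in the conditioning set).
{W, Z} does not satisfy the backdoor criterion.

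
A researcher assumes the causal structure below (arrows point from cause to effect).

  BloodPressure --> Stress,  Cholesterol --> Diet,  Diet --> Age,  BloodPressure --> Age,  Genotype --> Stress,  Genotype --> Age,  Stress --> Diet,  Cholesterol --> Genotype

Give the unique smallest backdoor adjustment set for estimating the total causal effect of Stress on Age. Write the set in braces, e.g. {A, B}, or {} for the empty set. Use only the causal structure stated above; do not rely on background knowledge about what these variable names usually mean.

Variables eligible for adjustment (non-descendants of Stress, excluding Stress and Age): {BloodPressure, Cholesterol, Genotype}.
Backdoor paths from Stress to Age:
  P1: Stress <- Genotype <- Cholesterol -> Diet -> Age
  P2: Stress <- Genotype -> Age
  P3: Stress <- BloodPressure -> Age
The empty set is not sufficient: P1 (Stress <- Genotype <- Cholesterol -> Diet -> Age) has no collider blocking it and no conditioned non-collider, so it is open.
Try {BloodPressure, Genotype}:
  P1: blocked at chain node Genotype ∈ conditioning set.
  P2: blocked at fork node Genotype ∈ conditioning set.
  P3: blocked at fork node BloodPressure ∈ conditioning set.
{BloodPressure, Genotype} contains no descendant of Stress and blocks every backdoor path.
Every element of {BloodPressure, Genotype} is needed (dropping BloodPressure leaves P3 open; dropping Genotype leaves P1 open), so no proper subset is valid.
Among all size-2 subsets of the eligible variables, only {BloodPressure, Genotype} blocks every backdoor path, so it is the unique smallest valid adjustment set.

{BloodPressure, Genotype}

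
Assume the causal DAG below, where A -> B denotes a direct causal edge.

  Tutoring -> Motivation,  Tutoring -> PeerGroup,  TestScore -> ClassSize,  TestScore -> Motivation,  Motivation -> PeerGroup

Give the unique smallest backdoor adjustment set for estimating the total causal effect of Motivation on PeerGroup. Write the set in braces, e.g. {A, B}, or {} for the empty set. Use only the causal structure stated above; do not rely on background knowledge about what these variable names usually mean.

{Tutoring}

Variables eligible for adjustment (non-descendants of Motivation, excluding Motivation and PeerGroup): {ClassSize, TestScore, Tutoring}.
Backdoor paths from Motivation to PeerGroup:
  P1: Motivation <- Tutoring -> PeerGroup
The empty set is not sufficient: P1 (Motivation <- Tutoring -> PeerGroup) has no collider blocking it and no conditioned non-collider, so it is open.
Try {Tutoring}:
  P1: blocked at fork node Tutoring ∈ conditioning set.
{Tutoring} contains no descendant of Motivation and blocks every backdoor path.
No other singleton works — e.g. {TestScore} leaves P1 open — so {Tutoring} is the unique smallest valid adjustment set.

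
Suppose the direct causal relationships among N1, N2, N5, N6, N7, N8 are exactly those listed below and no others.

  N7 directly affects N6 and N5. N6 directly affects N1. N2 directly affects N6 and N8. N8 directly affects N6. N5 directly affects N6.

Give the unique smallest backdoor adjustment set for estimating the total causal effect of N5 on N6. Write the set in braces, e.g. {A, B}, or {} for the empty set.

Variables eligible for adjustment (non-descendants of N5, excluding N5 and N6): {N2, N7, N8}.
Backdoor paths from N5 to N6:
  P1: N5 <- N7 -> N6
The empty set is not sufficient: P1 (N5 <- N7 -> N6) has no collider blocking it and no conditioned non-collider, so it is open.
Try {N7}:
  P1: blocked at fork node N7 ∈ conditioning set.
{N7} contains no descendant of N5 and blocks every backdoor path.
No other singleton works — e.g. {N2} leaves P1 open — so {N7} is the unique smallest valid adjustment set.

{N7}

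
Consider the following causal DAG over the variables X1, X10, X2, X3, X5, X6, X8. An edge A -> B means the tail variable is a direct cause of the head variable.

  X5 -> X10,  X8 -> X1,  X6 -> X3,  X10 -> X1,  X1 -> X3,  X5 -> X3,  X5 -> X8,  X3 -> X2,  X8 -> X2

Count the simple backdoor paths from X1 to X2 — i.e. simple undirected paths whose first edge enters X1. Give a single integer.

A backdoor path from X1 to X2 is any simple undirected path whose first edge points into X1 (i.e. leaves X1 via a parent).
Parents of X1: {X10, X8}.
Enumerating:
  P1: X1 <- X8 <- X5 -> X3 -> X2
  P2: X1 <- X8 -> X2
  P3: X1 <- X10 <- X5 -> X8 -> X2
  P4: X1 <- X10 <- X5 -> X3 -> X2
That exhausts the simple backdoor paths. Count: 4.

4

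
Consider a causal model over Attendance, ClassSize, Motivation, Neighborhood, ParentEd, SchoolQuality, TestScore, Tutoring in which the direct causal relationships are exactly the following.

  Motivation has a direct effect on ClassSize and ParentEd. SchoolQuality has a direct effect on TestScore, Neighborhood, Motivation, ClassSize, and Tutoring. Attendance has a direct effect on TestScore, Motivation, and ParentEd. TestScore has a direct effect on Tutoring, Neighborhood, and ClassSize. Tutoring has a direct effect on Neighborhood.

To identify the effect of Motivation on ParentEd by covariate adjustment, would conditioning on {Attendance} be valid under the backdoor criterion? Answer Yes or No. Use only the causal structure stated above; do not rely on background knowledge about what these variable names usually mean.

Yes

Backdoor paths from Motivation to ParentEd (paths whose first edge points into Motivation):
  P1: Motivation <- Attendance -> ParentEd
  P2: Motivation <- SchoolQuality -> TestScore <- Attendance -> ParentEd
  P3: Motivation <- SchoolQuality -> ClassSize <- TestScore <- Attendance -> ParentEd
  P4: Motivation <- SchoolQuality -> Tutoring <- TestScore <- Attendance -> ParentEd
  P5: Motivation <- SchoolQuality -> Tutoring -> Neighborhood <- TestScore <- Attendance -> ParentEd
  P6: Motivation <- SchoolQuality -> Neighborhood <- TestScore <- Attendance -> ParentEd
  P7: Motivation <- SchoolQuality -> Neighborhood <- Tutoring <- TestScore <- Attendance -> ParentEd
Condition 1 (no descendant of Motivation in the set): holds — descendants of Motivation are {ClassSize, ParentEd}; none are in {Attendance}.
Condition 2 (every backdoor path blocked by {Attendance}):
  P1: blocked at fork node Attendance ∈ conditioning set.
  P2: blocked at collider TestScore (neither it nor any descendant is in the conditioning set).
  P3: blocked at collider ClassSize (neither it nor any descendant is in the conditioning set).
  P4: blocked at collider Tutoring (neither it nor any descendant is in the conditioning set).
  P5: blocked at collider Neighborhood (neither it nor any descendant is in the conditioning set).
  P6: blocked at collider Neighborhood (neither it nor any descendant is in the conditioning set).
  P7: blocked at collider Neighborhood (neither it nor any descendant is in the conditioning set).
{Attendance} satisfies the backdoor criterion.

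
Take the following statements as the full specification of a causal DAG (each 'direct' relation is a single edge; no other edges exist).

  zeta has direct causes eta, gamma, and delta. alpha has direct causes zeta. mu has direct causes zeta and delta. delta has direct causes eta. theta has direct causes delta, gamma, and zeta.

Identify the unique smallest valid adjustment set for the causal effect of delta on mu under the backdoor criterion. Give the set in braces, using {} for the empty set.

{eta}

Variables eligible for adjustment (non-descendants of delta, excluding delta and mu): {eta, gamma}.
Backdoor paths from delta to mu:
  P1: delta <- eta -> zeta -> mu
The empty set is not sufficient: P1 (delta <- eta -> zeta -> mu) has no collider blocking it and no conditioned non-collider, so it is open.
Try {eta}:
  P1: blocked at fork node eta ∈ conditioning set.
{eta} contains no descendant of delta and blocks every backdoor path.
No other singleton works — e.g. {gamma} leaves P1 open — so {eta} is the unique smallest valid adjustment set.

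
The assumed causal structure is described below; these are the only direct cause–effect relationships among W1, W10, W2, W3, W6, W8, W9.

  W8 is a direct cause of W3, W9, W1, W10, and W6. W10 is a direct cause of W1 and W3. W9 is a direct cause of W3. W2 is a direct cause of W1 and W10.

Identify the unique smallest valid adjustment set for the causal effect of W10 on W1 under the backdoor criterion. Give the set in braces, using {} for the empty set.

{W2, W8}

Variables eligible for adjustment (non-descendants of W10, excluding W10 and W1): {W2, W6, W8, W9}.
Backdoor paths from W10 to W1:
  P1: W10 <- W2 -> W1
  P2: W10 <- W8 -> W1
The empty set is not sufficient: P1 (W10 <- W2 -> W1) has no collider blocking it and no conditioned non-collider, so it is open.
Try {W2, W8}:
  P1: blocked at fork node W2 ∈ conditioning set.
  P2: blocked at fork node W8 ∈ conditioning set.
{W2, W8} contains no descendant of W10 and blocks every backdoor path.
Every element of {W2, W8} is needed (dropping W2 leaves P1 open; dropping W8 leaves P2 open), so no proper subset is valid.
Among all size-2 subsets of the eligible variables, only {W2, W8} blocks every backdoor path, so it is the unique smallest valid adjustment set.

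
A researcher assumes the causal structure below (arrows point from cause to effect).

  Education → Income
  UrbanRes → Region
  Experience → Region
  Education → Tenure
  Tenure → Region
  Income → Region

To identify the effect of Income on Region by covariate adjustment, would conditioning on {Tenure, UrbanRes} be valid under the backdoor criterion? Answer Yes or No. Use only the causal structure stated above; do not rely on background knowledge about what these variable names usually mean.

Yes

Backdoor paths from Income to Region (paths whose first edge points into Income):
  P1: Income <- Education -> Tenure -> Region
Condition 1 (no descendant of Income in the set): holds — descendants of Income are {Region}; none are in {Tenure, UrbanRes}.
Condition 2 (every backdoor path blocked by {Tenure, UrbanRes}):
  P1: blocked at chain node Tenure ∈ conditioning set.
{Tenure, UrbanRes} satisfies the backdoor criterion.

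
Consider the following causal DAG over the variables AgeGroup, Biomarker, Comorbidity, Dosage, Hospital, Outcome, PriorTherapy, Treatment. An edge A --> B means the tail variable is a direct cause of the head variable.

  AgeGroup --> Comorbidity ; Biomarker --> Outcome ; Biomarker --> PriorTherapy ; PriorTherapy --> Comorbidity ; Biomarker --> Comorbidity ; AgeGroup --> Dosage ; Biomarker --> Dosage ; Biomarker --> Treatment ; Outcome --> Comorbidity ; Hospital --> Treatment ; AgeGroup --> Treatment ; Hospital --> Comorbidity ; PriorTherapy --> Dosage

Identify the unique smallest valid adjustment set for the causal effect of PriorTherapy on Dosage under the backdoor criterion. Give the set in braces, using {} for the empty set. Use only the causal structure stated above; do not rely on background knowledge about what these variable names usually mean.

{Biomarker}

Variables eligible for adjustment (non-descendants of PriorTherapy, excluding PriorTherapy and Dosage): {AgeGroup, Biomarker, Hospital, Outcome, Treatment}.
Backdoor paths from PriorTherapy to Dosage:
  P1: PriorTherapy <- Biomarker -> Treatment <- Hospital -> Comorbidity <- AgeGroup -> Dosage
  P2: PriorTherapy <- Biomarker -> Treatment <- AgeGroup -> Dosage
  P3: PriorTherapy <- Biomarker -> Outcome -> Comorbidity <- Hospital -> Treatment <- AgeGroup -> Dosage
  P4: PriorTherapy <- Biomarker -> Outcome -> Comorbidity <- AgeGroup -> Dosage
  P5: PriorTherapy <- Biomarker -> Dosage
  P6: PriorTherapy <- Biomarker -> Comorbidity <- Hospital -> Treatment <- AgeGroup -> Dosage
  P7: PriorTherapy <- Biomarker -> Comorbidity <- AgeGroup -> Dosage
The empty set is not sufficient: P5 (PriorTherapy <- Biomarker -> Dosage) has no collider blocking it and no conditioned non-collider, so it is open.
Try {Biomarker}:
  P1: blocked at fork node Biomarker ∈ conditioning set.
  P2: blocked at fork node Biomarker ∈ conditioning set.
  P3: blocked at fork node Biomarker ∈ conditioning set.
  P4: blocked at fork node Biomarker ∈ conditioning set.
  P5: blocked at fork node Biomarker ∈ conditioning set.
  P6: blocked at fork node Biomarker ∈ conditioning set.
  P7: blocked at fork node Biomarker ∈ conditioning set.
{Biomarker} contains no descendant of PriorTherapy and blocks every backdoor path.
No other singleton works — e.g. {Hospital} leaves P5 open — so {Biomarker} is the unique smallest valid adjustment set.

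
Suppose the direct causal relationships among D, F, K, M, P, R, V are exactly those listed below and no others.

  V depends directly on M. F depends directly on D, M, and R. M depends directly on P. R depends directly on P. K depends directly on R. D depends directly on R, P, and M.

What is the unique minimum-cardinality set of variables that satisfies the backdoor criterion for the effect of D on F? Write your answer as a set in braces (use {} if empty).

{M, R}

Variables eligible for adjustment (non-descendants of D, excluding D and F): {K, M, P, R, V}.
Backdoor paths from D to F:
  P1: D <- P -> M -> F
  P2: D <- P -> R -> F
  P3: D <- M <- P -> R -> F
  P4: D <- M -> F
  P5: D <- R <- P -> M -> F
  P6: D <- R -> F
The empty set is not sufficient: P1 (D <- P -> M -> F) has no collider blocking it and no conditioned non-collider, so it is open.
Try {M, R}:
  P1: blocked at chain node M ∈ conditioning set.
  P2: blocked at chain node R ∈ conditioning set.
  P3: blocked at chain node M ∈ conditioning set.
  P4: blocked at fork node M ∈ conditioning set.
  P5: blocked at chain node R ∈ conditioning set.
  P6: blocked at fork node R ∈ conditioning set.
{M, R} contains no descendant of D and blocks every backdoor path.
Every element of {M, R} is needed (dropping M leaves P1 open; dropping R leaves P2 open), so no proper subset is valid.
Among all size-2 subsets of the eligible variables, only {M, R} blocks every backdoor path, so it is the unique smallest valid adjustment set.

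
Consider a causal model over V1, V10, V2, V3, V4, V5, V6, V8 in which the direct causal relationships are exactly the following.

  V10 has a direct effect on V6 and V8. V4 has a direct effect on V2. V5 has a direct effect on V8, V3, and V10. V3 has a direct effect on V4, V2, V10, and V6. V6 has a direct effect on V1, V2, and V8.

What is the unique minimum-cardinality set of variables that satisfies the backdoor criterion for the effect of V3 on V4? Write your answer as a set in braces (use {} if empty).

Variables eligible for adjustment (non-descendants of V3, excluding V3 and V4): {V5}.
Backdoor paths from V3 to V4:
  P1: V3 <- V5 -> V10 -> V6 -> V2 <- V4
  P2: V3 <- V5 -> V10 -> V8 <- V6 -> V2 <- V4
  P3: V3 <- V5 -> V8 <- V10 -> V6 -> V2 <- V4
  P4: V3 <- V5 -> V8 <- V6 -> V2 <- V4
Each backdoor path contains an unconditioned collider, so every path is already blocked with the empty conditioning set:
  P1: blocked at collider V2 (neither it nor any descendant is in the conditioning set).
  P2: blocked at collider V8 (neither it nor any descendant is in the conditioning set).
  P3: blocked at collider V8 (neither it nor any descendant is in the conditioning set).
  P4: blocked at collider V8 (neither it nor any descendant is in the conditioning set).
The empty set is therefore the unique smallest valid set.

{}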